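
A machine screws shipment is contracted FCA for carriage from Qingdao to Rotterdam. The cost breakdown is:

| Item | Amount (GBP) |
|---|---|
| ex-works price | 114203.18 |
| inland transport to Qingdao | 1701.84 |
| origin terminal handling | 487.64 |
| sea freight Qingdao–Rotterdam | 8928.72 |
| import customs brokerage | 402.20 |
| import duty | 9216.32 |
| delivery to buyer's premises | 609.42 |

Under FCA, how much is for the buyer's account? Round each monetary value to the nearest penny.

FCA: the seller delivers export-cleared goods to the carrier; the buyer bears costs from that point.
Seller's account: goods 114203.18 + inland to port 1701.84 = 115905.02
Buyer's account: origin terminal 487.64 + freight 8928.72 + brokerage 402.20 + duty 9216.32 + delivery 609.42 = 19644.30

Buyer's account: GBP 19644.30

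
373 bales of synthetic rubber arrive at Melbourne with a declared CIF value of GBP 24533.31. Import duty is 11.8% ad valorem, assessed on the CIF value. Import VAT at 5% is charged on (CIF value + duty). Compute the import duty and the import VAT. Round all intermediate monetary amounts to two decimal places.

Import duty = 24533.31 × 11.8% = 2894.93
VAT base = CIF + duty = 24533.31 + 2894.93 = 27428.24
Import VAT = 27428.24 × 5% = 1371.41

Import duty: GBP 2894.93; import VAT: GBP 1371.41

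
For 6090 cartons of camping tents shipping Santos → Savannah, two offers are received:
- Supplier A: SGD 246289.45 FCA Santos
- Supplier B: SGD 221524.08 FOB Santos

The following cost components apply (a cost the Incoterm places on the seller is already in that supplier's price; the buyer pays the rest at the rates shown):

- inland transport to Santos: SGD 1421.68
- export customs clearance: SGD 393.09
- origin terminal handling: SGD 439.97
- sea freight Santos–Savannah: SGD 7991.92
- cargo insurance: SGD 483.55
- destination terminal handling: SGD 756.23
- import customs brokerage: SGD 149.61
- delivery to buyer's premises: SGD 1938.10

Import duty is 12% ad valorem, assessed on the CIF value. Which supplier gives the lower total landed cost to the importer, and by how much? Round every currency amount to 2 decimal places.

Supplier B is cheaper by SGD 28229.98

Supplier A (FCA):
CIF value = FCA price + origin terminal + freight + insurance = 246289.45 + 439.97 + 7991.92 + 483.55 = 255204.89
Import duty = 255204.89 × 12% = 30624.59
Buyer bears (A): 439.97 + 7991.92 + 483.55 + 756.23 + 149.61 + 1938.10 = 11759.38
Landed cost (A) = invoice 246289.45 + 11759.38 + duty 30624.59 = 288673.42
Supplier B (FOB):
CIF value = FOB price + freight + insurance = 221524.08 + 7991.92 + 483.55 = 229999.55
Import duty = 229999.55 × 12% = 27599.95
Buyer bears (B): 7991.92 + 483.55 + 756.23 + 149.61 + 1938.10 = 11319.41
Landed cost (B) = invoice 221524.08 + 11319.41 + duty 27599.95 = 260443.44
Difference = |288673.42 − 260443.44| = 28229.98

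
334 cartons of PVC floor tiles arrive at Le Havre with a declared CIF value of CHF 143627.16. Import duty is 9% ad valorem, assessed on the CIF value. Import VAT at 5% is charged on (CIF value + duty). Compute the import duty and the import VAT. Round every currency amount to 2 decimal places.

Import duty = 143627.16 × 9% = 12926.44
VAT base = CIF + duty = 143627.16 + 12926.44 = 156553.60
Import VAT = 156553.60 × 5% = 7827.68

Import duty: CHF 12926.44; import VAT: CHF 7827.68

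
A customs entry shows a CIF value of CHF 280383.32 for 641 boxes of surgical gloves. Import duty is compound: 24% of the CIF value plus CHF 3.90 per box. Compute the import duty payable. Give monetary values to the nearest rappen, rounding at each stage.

Import duty: CHF 69791.90

Ad valorem component: 280383.32 × 24% = 67292.00
Specific component: 641 × 3.90 = 2499.90
Import duty = 67292.00 + 2499.90 = 69791.90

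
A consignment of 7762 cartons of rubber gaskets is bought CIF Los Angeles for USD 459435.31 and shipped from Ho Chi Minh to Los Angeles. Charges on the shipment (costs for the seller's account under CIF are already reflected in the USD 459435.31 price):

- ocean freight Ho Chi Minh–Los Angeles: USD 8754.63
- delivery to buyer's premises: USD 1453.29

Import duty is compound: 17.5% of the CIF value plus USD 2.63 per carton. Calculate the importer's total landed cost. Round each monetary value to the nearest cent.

Total landed cost: USD 561703.84

CIF: the seller pays costs through ocean freight and marine insurance to the destination port.
Already in the invoice (seller's account under CIF): freight — exclude.
The CIF price already equals the CIF value: 459435.31
Ad valorem component: 459435.31 × 17.5% = 80401.18
Specific component: 7762 × 2.63 = 20414.06
Import duty = 80401.18 + 20414.06 = 100815.24
Buyer bears: delivery 1453.29 + duty 100815.24 = 102268.53
Landed cost = invoice 459435.31 + 102268.53 = 561703.84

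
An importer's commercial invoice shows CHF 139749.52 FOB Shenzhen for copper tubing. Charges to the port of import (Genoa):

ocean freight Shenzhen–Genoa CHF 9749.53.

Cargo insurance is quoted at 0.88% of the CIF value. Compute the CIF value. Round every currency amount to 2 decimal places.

Let C be the CIF value. C = FOB price + freight + 0.88% × C
C − 0.88% × C = 139749.52 + 9749.53
0.9912 × C = 149499.05
C = 149499.05 / 0.9912 = 150826.32
Insurance premium = 0.88% × 150826.32 = 1327.27

CIF value: CHF 150826.32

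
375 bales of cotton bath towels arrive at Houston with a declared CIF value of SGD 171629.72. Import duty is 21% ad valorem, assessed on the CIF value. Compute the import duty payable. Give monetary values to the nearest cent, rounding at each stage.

Import duty = 171629.72 × 21% = 36042.24

Import duty: SGD 36042.24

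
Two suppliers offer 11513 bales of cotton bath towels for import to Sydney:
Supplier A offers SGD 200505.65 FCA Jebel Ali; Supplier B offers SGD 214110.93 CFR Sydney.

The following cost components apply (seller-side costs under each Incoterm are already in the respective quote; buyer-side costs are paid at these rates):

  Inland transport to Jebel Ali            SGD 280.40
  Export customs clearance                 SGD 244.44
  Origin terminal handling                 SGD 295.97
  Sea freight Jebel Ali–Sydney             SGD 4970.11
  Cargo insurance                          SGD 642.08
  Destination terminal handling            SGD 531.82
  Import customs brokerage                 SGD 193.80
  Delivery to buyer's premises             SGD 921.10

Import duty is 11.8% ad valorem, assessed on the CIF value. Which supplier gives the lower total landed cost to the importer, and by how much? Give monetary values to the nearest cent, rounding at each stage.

Supplier A is cheaper by SGD 9323.23

Supplier A (FCA):
CIF value = FCA price + origin terminal + freight + insurance = 200505.65 + 295.97 + 4970.11 + 642.08 = 206413.81
Import duty = 206413.81 × 11.8% = 24356.83
Buyer bears (A): 295.97 + 4970.11 + 642.08 + 531.82 + 193.80 + 921.10 = 7554.88
Landed cost (A) = invoice 200505.65 + 7554.88 + duty 24356.83 = 232417.36
Supplier B (CFR):
CIF value = CFR price + insurance = 214110.93 + 642.08 = 214753.01
Import duty = 214753.01 × 11.8% = 25340.86
Buyer bears (B): 642.08 + 531.82 + 193.80 + 921.10 = 2288.80
Landed cost (B) = invoice 214110.93 + 2288.80 + duty 25340.86 = 241740.59
Difference = |232417.36 − 241740.59| = 9323.23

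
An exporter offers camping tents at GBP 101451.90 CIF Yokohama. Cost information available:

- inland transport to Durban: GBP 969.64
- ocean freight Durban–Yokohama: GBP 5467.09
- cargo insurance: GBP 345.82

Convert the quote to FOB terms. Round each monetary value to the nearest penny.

Not relevant to the conversion: inland to port — on the seller under both CIF and FOB; already in the CIF price and stays in the FOB price.
From CIF to FOB, the seller no longer bears: freight, insurance.
FOB price = 101451.90 − 5467.09 − 345.82 = 95638.99

FOB price: GBP 95638.99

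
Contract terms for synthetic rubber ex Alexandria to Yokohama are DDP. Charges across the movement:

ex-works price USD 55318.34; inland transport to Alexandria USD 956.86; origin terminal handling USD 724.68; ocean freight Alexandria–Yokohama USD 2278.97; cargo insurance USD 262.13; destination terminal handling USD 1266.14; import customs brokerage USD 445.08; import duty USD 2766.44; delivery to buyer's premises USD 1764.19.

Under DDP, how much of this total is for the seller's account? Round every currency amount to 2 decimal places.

DDP: the seller bears all costs including import duty.
Seller's account: goods 55318.34 + inland to port 956.86 + origin terminal 724.68 + freight 2278.97 + insurance 262.13 + destination terminal 1266.14 + brokerage 445.08 + duty 2766.44 + delivery 1764.19 = 65782.83
Buyer's account: 0.00

Seller's account: USD 65782.83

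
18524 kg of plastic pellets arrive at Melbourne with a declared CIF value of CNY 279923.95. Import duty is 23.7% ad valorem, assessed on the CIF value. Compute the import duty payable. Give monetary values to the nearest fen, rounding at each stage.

Import duty: CNY 66341.98

Import duty = 279923.95 × 23.7% = 66341.98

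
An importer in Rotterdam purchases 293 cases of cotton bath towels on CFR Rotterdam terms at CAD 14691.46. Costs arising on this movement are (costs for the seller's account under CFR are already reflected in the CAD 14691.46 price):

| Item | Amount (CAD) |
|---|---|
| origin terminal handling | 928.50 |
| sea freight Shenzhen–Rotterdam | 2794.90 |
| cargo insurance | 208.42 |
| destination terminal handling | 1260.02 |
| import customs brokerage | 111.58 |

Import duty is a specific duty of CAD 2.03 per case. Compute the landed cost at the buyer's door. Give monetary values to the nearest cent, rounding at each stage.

Total landed cost: CAD 16866.27

CFR: the seller pays costs through ocean freight to the destination port, but not insurance.
Already in the invoice (seller's account under CFR): origin terminal, freight — exclude.
CIF value = CFR price + insurance = 14691.46 + 208.42 = 14899.88
Import duty = 293 × 2.03 = 594.79
Buyer bears: insurance 208.42 + destination terminal 1260.02 + brokerage 111.58 + duty 594.79 = 2174.81
Landed cost = invoice 14691.46 + 2174.81 = 16866.27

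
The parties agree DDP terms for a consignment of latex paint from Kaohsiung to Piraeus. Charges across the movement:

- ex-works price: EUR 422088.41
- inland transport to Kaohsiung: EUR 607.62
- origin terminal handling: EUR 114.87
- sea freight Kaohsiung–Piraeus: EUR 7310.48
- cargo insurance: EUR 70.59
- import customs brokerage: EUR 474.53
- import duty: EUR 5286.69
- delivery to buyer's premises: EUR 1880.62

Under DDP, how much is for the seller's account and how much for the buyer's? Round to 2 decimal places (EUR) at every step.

DDP: the seller bears all costs including import duty.
Seller's account: goods 422088.41 + inland to port 607.62 + origin terminal 114.87 + freight 7310.48 + insurance 70.59 + brokerage 474.53 + duty 5286.69 + delivery 1880.62 = 437833.81
Buyer's account: 0.00

Seller: EUR 437833.81; buyer: EUR 0.00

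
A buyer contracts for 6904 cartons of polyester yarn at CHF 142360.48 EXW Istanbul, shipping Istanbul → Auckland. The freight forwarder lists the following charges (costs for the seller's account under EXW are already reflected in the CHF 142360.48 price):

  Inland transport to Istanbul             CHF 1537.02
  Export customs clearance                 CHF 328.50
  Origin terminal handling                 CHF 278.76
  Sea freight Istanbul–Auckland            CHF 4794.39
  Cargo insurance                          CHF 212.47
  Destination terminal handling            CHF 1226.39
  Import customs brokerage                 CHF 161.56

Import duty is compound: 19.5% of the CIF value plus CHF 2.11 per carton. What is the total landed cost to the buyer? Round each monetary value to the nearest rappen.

Total landed cost: CHF 194621.78

EXW: the seller makes goods available at their premises; the buyer bears all onward costs.
CIF value = EXW price + inland to port + export clearance + origin terminal + freight + insurance = 142360.48 + 1537.02 + 328.50 + 278.76 + 4794.39 + 212.47 = 149511.62
Ad valorem component: 149511.62 × 19.5% = 29154.77
Specific component: 6904 × 2.11 = 14567.44
Import duty = 29154.77 + 14567.44 = 43722.21
Buyer bears: inland to port 1537.02 + export clearance 328.50 + origin terminal 278.76 + freight 4794.39 + insurance 212.47 + destination terminal 1226.39 + brokerage 161.56 + duty 43722.21 = 52261.30
Landed cost = invoice 142360.48 + 52261.30 = 194621.78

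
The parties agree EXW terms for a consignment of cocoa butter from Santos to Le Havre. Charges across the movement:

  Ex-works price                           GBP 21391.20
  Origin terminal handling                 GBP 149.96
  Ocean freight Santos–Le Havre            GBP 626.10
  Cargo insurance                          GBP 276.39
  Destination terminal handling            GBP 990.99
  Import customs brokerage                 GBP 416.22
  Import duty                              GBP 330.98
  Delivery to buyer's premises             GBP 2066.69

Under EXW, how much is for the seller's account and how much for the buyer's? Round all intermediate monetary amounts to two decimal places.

Seller: GBP 21391.20; buyer: GBP 4857.33

EXW: the seller makes goods available at their premises; the buyer bears all onward costs.
Seller's account: goods 21391.20 = 21391.20
Buyer's account: origin terminal 149.96 + freight 626.10 + insurance 276.39 + destination terminal 990.99 + brokerage 416.22 + duty 330.98 + delivery 2066.69 = 4857.33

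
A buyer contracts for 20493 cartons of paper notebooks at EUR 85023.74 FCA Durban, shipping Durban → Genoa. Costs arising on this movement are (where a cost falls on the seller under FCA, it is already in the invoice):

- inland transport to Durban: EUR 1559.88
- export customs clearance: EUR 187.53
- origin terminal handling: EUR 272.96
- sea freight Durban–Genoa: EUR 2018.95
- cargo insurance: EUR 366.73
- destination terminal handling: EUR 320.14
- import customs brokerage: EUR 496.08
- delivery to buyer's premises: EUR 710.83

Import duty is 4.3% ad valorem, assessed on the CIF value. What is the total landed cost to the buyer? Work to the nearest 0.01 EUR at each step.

FCA: the seller delivers export-cleared goods to the carrier; the buyer bears costs from that point.
Already in the invoice (seller's account under FCA): inland to port, export clearance — exclude.
CIF value = FCA price + origin terminal + freight + insurance = 85023.74 + 272.96 + 2018.95 + 366.73 = 87682.38
Import duty = 87682.38 × 4.3% = 3770.34
Buyer bears: origin terminal 272.96 + freight 2018.95 + insurance 366.73 + destination terminal 320.14 + brokerage 496.08 + delivery 710.83 + duty 3770.34 = 7956.03
Landed cost = invoice 85023.74 + 7956.03 = 92979.77

Total landed cost: EUR 92979.77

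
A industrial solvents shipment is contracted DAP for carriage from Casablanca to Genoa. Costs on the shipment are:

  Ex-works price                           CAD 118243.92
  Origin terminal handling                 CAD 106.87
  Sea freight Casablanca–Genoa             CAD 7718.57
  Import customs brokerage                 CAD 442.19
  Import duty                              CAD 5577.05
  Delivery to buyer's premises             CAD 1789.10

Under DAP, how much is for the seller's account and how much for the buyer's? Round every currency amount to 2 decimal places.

DAP: the seller bears all costs to the named destination except import duty and clearance.
Seller's account: goods 118243.92 + origin terminal 106.87 + freight 7718.57 + delivery 1789.10 = 127858.46
Buyer's account: brokerage 442.19 + duty 5577.05 = 6019.24

Seller: CAD 127858.46; buyer: CAD 6019.24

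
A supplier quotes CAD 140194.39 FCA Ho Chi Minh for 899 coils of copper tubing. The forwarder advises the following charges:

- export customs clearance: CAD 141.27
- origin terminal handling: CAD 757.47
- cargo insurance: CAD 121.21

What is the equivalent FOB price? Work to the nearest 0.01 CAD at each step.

FOB price: CAD 140951.86

Not relevant to the conversion: export clearance — on the seller under both FCA and FOB; already in the FCA price and stays in the FOB price. insurance — on the buyer under both terms; not part of either seller's price.
From FCA to FOB, the seller additionally bears: origin terminal.
FOB price = 140194.39 + 757.47 = 140951.86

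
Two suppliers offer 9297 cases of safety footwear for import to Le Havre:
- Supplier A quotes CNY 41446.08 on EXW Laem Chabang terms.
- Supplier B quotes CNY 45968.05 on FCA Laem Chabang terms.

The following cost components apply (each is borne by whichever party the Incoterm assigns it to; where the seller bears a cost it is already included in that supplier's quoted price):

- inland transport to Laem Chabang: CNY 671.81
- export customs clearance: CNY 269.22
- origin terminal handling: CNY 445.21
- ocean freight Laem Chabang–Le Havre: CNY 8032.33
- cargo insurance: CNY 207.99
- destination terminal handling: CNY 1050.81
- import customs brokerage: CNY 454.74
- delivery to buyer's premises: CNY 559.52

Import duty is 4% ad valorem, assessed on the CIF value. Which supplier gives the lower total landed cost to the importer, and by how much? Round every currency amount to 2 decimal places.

Supplier A (EXW):
CIF value = EXW price + inland to port + export clearance + origin terminal + freight + insurance = 41446.08 + 671.81 + 269.22 + 445.21 + 8032.33 + 207.99 = 51072.64
Import duty = 51072.64 × 4% = 2042.91
Buyer bears (A): 671.81 + 269.22 + 445.21 + 8032.33 + 207.99 + 1050.81 + 454.74 + 559.52 = 11691.63
Landed cost (A) = invoice 41446.08 + 11691.63 + duty 2042.91 = 55180.62
Supplier B (FCA):
CIF value = FCA price + origin terminal + freight + insurance = 45968.05 + 445.21 + 8032.33 + 207.99 = 54653.58
Import duty = 54653.58 × 4% = 2186.14
Buyer bears (B): 445.21 + 8032.33 + 207.99 + 1050.81 + 454.74 + 559.52 = 10750.60
Landed cost (B) = invoice 45968.05 + 10750.60 + duty 2186.14 = 58904.79
Difference = |55180.62 − 58904.79| = 3724.17

Supplier A is cheaper by CNY 3724.17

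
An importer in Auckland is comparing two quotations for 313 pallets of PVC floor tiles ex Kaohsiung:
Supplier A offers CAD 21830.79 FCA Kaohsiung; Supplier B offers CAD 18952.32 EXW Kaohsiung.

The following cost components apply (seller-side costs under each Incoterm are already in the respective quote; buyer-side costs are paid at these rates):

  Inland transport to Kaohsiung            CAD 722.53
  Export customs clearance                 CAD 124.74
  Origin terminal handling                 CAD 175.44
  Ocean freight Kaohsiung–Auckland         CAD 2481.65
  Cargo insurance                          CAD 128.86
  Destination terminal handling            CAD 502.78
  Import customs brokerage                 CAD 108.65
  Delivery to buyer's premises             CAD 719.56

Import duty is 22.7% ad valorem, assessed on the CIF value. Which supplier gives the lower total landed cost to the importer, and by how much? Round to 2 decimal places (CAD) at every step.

Supplier B is cheaper by CAD 2492.28

Supplier A (FCA):
CIF value = FCA price + origin terminal + freight + insurance = 21830.79 + 175.44 + 2481.65 + 128.86 = 24616.74
Import duty = 24616.74 × 22.7% = 5588.00
Buyer bears (A): 175.44 + 2481.65 + 128.86 + 502.78 + 108.65 + 719.56 = 4116.94
Landed cost (A) = invoice 21830.79 + 4116.94 + duty 5588.00 = 31535.73
Supplier B (EXW):
CIF value = EXW price + inland to port + export clearance + origin terminal + freight + insurance = 18952.32 + 722.53 + 124.74 + 175.44 + 2481.65 + 128.86 = 22585.54
Import duty = 22585.54 × 22.7% = 5126.92
Buyer bears (B): 722.53 + 124.74 + 175.44 + 2481.65 + 128.86 + 502.78 + 108.65 + 719.56 = 4964.21
Landed cost (B) = invoice 18952.32 + 4964.21 + duty 5126.92 = 29043.45
Difference = |31535.73 − 29043.45| = 2492.28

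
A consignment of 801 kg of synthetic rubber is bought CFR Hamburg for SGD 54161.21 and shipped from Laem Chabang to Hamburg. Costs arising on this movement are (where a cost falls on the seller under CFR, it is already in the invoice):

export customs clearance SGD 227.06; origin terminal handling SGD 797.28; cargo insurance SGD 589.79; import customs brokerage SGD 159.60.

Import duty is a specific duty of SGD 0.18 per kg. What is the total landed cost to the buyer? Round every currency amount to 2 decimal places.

Total landed cost: SGD 55054.78

CFR: the seller pays costs through ocean freight to the destination port, but not insurance.
Already in the invoice (seller's account under CFR): export clearance, origin terminal — exclude.
CIF value = CFR price + insurance = 54161.21 + 589.79 = 54751.00
Import duty = 801 × 0.18 = 144.18
Buyer bears: insurance 589.79 + brokerage 159.60 + duty 144.18 = 893.57
Landed cost = invoice 54161.21 + 893.57 = 55054.78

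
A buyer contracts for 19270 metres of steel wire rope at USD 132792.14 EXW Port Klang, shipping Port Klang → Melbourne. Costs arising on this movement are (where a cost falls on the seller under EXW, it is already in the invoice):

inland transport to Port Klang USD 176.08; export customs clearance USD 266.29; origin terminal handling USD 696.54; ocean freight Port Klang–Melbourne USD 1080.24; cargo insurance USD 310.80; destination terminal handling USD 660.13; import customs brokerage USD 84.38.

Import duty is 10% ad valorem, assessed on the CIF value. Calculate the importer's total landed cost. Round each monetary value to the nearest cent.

Total landed cost: USD 149598.81

EXW: the seller makes goods available at their premises; the buyer bears all onward costs.
CIF value = EXW price + inland to port + export clearance + origin terminal + freight + insurance = 132792.14 + 176.08 + 266.29 + 696.54 + 1080.24 + 310.80 = 135322.09
Import duty = 135322.09 × 10% = 13532.21
Buyer bears: inland to port 176.08 + export clearance 266.29 + origin terminal 696.54 + freight 1080.24 + insurance 310.80 + destination terminal 660.13 + brokerage 84.38 + duty 13532.21 = 16806.67
Landed cost = invoice 132792.14 + 16806.67 = 149598.81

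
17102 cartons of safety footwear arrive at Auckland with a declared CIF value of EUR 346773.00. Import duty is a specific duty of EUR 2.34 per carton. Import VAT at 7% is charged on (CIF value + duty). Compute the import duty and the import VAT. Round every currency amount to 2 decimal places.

Import duty = 17102 × 2.34 = 40018.68
VAT base = CIF + duty = 346773.00 + 40018.68 = 386791.68
Import VAT = 386791.68 × 7% = 27075.42

Import duty: EUR 40018.68; import VAT: EUR 27075.42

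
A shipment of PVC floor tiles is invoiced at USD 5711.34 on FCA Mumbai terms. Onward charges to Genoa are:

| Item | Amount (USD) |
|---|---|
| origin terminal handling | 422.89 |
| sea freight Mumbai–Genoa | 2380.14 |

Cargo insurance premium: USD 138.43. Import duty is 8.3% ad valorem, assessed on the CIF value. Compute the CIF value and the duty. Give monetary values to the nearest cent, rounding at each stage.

CIF value: USD 8652.80; import duty: USD 718.18

CIF = FCA price + pre-shipment costs + freight + insurance
CIF = 5711.34 + 422.89 + 2380.14 + 138.43 = 8652.80
Import duty = 8652.80 × 8.3% = 718.18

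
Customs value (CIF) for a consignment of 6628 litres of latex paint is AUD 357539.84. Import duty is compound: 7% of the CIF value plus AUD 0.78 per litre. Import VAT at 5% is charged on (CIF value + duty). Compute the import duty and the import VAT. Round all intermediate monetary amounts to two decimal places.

Ad valorem component: 357539.84 × 7% = 25027.79
Specific component: 6628 × 0.78 = 5169.84
Import duty = 25027.79 + 5169.84 = 30197.63
VAT base = CIF + duty = 357539.84 + 30197.63 = 387737.47
Import VAT = 387737.47 × 5% = 19386.87

Import duty: AUD 30197.63; import VAT: AUD 19386.87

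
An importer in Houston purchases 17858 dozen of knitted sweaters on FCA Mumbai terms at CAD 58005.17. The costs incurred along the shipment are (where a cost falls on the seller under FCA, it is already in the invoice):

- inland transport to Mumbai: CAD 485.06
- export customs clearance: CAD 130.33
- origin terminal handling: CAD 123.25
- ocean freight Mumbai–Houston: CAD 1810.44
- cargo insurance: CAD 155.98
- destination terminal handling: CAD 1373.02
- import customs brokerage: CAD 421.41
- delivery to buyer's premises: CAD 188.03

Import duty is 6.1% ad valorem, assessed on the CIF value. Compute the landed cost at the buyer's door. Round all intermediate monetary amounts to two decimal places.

Total landed cost: CAD 65743.09

FCA: the seller delivers export-cleared goods to the carrier; the buyer bears costs from that point.
Already in the invoice (seller's account under FCA): inland to port, export clearance — exclude.
CIF value = FCA price + origin terminal + freight + insurance = 58005.17 + 123.25 + 1810.44 + 155.98 = 60094.84
Import duty = 60094.84 × 6.1% = 3665.79
Buyer bears: origin terminal 123.25 + freight 1810.44 + insurance 155.98 + destination terminal 1373.02 + brokerage 421.41 + delivery 188.03 + duty 3665.79 = 7737.92
Landed cost = invoice 58005.17 + 7737.92 = 65743.09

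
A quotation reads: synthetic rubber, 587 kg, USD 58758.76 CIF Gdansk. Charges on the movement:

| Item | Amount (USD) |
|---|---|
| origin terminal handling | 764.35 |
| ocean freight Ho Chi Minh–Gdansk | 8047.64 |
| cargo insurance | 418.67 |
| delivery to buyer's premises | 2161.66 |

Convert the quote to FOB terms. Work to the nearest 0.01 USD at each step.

Not relevant to the conversion: origin terminal — on the seller under both CIF and FOB; already in the CIF price and stays in the FOB price. delivery — on the buyer under both terms; not part of either seller's price.
From CIF to FOB, the seller no longer bears: freight, insurance.
FOB price = 58758.76 − 8047.64 − 418.67 = 50292.45

FOB price: USD 50292.45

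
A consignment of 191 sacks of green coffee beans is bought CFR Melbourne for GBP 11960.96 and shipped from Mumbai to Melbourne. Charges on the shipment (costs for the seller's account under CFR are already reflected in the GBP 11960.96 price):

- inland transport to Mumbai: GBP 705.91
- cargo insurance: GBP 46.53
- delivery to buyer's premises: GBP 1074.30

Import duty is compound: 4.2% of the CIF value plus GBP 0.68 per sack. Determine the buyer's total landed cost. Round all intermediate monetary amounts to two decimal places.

Total landed cost: GBP 13715.98

CFR: the seller pays costs through ocean freight to the destination port, but not insurance.
Already in the invoice (seller's account under CFR): inland to port — exclude.
CIF value = CFR price + insurance = 11960.96 + 46.53 = 12007.49
Ad valorem component: 12007.49 × 4.2% = 504.31
Specific component: 191 × 0.68 = 129.88
Import duty = 504.31 + 129.88 = 634.19
Buyer bears: insurance 46.53 + delivery 1074.30 + duty 634.19 = 1755.02
Landed cost = invoice 11960.96 + 1755.02 = 13715.98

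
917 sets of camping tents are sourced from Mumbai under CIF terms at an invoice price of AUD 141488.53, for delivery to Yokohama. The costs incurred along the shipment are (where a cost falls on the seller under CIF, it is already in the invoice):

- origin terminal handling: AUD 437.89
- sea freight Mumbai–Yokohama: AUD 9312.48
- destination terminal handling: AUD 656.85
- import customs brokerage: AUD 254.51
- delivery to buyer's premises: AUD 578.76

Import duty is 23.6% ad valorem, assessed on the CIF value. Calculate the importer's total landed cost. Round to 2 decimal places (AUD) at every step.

Total landed cost: AUD 176369.94

CIF: the seller pays costs through ocean freight and marine insurance to the destination port.
Already in the invoice (seller's account under CIF): origin terminal, freight — exclude.
The CIF price already equals the CIF value: 141488.53
Import duty = 141488.53 × 23.6% = 33391.29
Buyer bears: destination terminal 656.85 + brokerage 254.51 + delivery 578.76 + duty 33391.29 = 34881.41
Landed cost = invoice 141488.53 + 34881.41 = 176369.94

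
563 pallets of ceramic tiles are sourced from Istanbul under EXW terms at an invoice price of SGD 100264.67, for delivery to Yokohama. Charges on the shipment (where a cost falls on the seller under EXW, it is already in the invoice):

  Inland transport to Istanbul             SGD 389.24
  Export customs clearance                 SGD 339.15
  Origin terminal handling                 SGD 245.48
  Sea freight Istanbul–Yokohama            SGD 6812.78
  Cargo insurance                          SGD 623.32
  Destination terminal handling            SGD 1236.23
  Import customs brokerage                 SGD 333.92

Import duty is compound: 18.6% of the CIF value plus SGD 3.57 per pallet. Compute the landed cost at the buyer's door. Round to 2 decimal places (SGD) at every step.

EXW: the seller makes goods available at their premises; the buyer bears all onward costs.
CIF value = EXW price + inland to port + export clearance + origin terminal + freight + insurance = 100264.67 + 389.24 + 339.15 + 245.48 + 6812.78 + 623.32 = 108674.64
Ad valorem component: 108674.64 × 18.6% = 20213.48
Specific component: 563 × 3.57 = 2009.91
Import duty = 20213.48 + 2009.91 = 22223.39
Buyer bears: inland to port 389.24 + export clearance 339.15 + origin terminal 245.48 + freight 6812.78 + insurance 623.32 + destination terminal 1236.23 + brokerage 333.92 + duty 22223.39 = 32203.51
Landed cost = invoice 100264.67 + 32203.51 = 132468.18

Total landed cost: SGD 132468.18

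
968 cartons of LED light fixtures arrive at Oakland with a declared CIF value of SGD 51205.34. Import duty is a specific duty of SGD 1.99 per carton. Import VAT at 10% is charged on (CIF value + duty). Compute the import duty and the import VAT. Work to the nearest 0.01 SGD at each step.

Import duty: SGD 1926.32; import VAT: SGD 5313.17

Import duty = 968 × 1.99 = 1926.32
VAT base = CIF + duty = 51205.34 + 1926.32 = 53131.66
Import VAT = 53131.66 × 10% = 5313.17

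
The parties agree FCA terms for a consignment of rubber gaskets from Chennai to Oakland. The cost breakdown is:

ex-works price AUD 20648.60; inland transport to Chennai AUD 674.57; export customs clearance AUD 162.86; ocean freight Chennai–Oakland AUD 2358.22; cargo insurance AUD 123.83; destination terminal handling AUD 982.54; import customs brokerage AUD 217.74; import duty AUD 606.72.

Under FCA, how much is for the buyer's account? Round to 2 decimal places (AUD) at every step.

Buyer's account: AUD 4289.05

FCA: the seller delivers export-cleared goods to the carrier; the buyer bears costs from that point.
Seller's account: goods 20648.60 + inland to port 674.57 + export clearance 162.86 = 21486.03
Buyer's account: freight 2358.22 + insurance 123.83 + destination terminal 982.54 + brokerage 217.74 + duty 606.72 = 4289.05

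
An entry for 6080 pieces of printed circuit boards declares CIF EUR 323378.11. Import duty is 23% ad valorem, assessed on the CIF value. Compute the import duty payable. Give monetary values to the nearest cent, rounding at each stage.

Import duty = 323378.11 × 23% = 74376.97

Import duty: EUR 74376.97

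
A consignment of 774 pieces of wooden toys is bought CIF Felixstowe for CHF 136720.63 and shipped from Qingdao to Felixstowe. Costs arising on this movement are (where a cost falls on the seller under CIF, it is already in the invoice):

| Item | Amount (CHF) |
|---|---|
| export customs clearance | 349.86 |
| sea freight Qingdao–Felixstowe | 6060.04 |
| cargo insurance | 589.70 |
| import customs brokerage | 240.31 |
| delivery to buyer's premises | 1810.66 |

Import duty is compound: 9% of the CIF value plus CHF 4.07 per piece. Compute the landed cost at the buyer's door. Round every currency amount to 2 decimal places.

Total landed cost: CHF 154226.64

CIF: the seller pays costs through ocean freight and marine insurance to the destination port.
Already in the invoice (seller's account under CIF): export clearance, freight, insurance — exclude.
The CIF price already equals the CIF value: 136720.63
Ad valorem component: 136720.63 × 9% = 12304.86
Specific component: 774 × 4.07 = 3150.18
Import duty = 12304.86 + 3150.18 = 15455.04
Buyer bears: brokerage 240.31 + delivery 1810.66 + duty 15455.04 = 17506.01
Landed cost = invoice 136720.63 + 17506.01 = 154226.64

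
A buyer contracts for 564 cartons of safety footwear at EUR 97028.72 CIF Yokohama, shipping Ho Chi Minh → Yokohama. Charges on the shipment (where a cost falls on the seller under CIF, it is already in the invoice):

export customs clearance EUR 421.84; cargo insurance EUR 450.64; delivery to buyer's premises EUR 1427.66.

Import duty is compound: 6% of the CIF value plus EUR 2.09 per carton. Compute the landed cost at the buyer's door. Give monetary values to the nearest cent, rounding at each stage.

CIF: the seller pays costs through ocean freight and marine insurance to the destination port.
Already in the invoice (seller's account under CIF): export clearance, insurance — exclude.
The CIF price already equals the CIF value: 97028.72
Ad valorem component: 97028.72 × 6% = 5821.72
Specific component: 564 × 2.09 = 1178.76
Import duty = 5821.72 + 1178.76 = 7000.48
Buyer bears: delivery 1427.66 + duty 7000.48 = 8428.14
Landed cost = invoice 97028.72 + 8428.14 = 105456.86

Total landed cost: EUR 105456.86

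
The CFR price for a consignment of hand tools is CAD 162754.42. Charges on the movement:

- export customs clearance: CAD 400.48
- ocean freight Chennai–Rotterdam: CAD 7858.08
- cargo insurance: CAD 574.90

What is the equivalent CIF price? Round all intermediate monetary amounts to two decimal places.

Not relevant to the conversion: freight, export clearance — on the seller under both CFR and CIF; already in the CFR price and stays in the CIF price.
From CFR to CIF, the seller additionally bears: insurance.
CIF price = 162754.42 + 574.90 = 163329.32

CIF price: CAD 163329.32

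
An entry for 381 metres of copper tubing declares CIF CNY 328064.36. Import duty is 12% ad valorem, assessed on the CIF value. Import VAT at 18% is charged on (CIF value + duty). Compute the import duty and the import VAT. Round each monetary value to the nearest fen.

Import duty: CNY 39367.72; import VAT: CNY 66137.77

Import duty = 328064.36 × 12% = 39367.72
VAT base = CIF + duty = 328064.36 + 39367.72 = 367432.08
Import VAT = 367432.08 × 18% = 66137.77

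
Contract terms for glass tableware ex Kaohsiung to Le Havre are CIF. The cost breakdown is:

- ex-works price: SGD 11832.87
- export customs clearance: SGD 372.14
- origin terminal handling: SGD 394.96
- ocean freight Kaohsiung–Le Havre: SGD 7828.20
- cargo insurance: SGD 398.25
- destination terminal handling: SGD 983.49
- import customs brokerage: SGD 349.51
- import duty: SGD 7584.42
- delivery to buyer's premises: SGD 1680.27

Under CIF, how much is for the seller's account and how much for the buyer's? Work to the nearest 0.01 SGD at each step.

Seller: SGD 20826.42; buyer: SGD 10597.69

CIF: the seller pays costs through ocean freight and marine insurance to the destination port.
Seller's account: goods 11832.87 + export clearance 372.14 + origin terminal 394.96 + freight 7828.20 + insurance 398.25 = 20826.42
Buyer's account: destination terminal 983.49 + brokerage 349.51 + duty 7584.42 + delivery 1680.27 = 10597.69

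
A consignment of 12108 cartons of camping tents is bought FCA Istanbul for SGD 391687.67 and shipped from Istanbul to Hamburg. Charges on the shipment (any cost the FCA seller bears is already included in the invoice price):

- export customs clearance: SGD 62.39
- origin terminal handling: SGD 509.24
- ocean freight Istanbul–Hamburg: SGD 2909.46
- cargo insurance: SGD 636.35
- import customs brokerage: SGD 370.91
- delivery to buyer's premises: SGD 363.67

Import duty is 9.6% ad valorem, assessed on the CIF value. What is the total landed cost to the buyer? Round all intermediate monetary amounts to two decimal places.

FCA: the seller delivers export-cleared goods to the carrier; the buyer bears costs from that point.
Already in the invoice (seller's account under FCA): export clearance — exclude.
CIF value = FCA price + origin terminal + freight + insurance = 391687.67 + 509.24 + 2909.46 + 636.35 = 395742.72
Import duty = 395742.72 × 9.6% = 37991.30
Buyer bears: origin terminal 509.24 + freight 2909.46 + insurance 636.35 + brokerage 370.91 + delivery 363.67 + duty 37991.30 = 42780.93
Landed cost = invoice 391687.67 + 42780.93 = 434468.60

Total landed cost: SGD 434468.60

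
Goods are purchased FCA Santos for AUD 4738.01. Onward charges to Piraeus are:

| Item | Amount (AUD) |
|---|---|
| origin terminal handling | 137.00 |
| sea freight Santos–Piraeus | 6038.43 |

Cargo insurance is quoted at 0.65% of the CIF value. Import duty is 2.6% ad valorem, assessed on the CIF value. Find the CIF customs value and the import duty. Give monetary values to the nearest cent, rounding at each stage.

Let C be the CIF value. C = FCA price + pre-shipment costs + freight + 0.65% × C
C − 0.65% × C = 4738.01 + 137.00 + 6038.43
0.9935 × C = 10913.44
C = 10913.44 / 0.9935 = 10984.84
Insurance premium = 0.65% × 10984.84 = 71.40
Import duty = 10984.84 × 2.6% = 285.61

CIF value: AUD 10984.84; import duty: AUD 285.61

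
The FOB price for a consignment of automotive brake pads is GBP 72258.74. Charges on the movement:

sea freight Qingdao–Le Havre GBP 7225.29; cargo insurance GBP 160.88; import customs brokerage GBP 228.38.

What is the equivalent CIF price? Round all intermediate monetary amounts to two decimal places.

CIF price: GBP 79644.91

Not relevant to the conversion: brokerage — on the buyer under both terms; not part of either seller's price.
From FOB to CIF, the seller additionally bears: freight, insurance.
CIF price = 72258.74 + 7225.29 + 160.88 = 79644.91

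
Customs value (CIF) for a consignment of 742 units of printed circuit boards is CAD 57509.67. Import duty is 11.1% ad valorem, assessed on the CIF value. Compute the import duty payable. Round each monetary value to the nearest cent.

Import duty = 57509.67 × 11.1% = 6383.57

Import duty: CAD 6383.57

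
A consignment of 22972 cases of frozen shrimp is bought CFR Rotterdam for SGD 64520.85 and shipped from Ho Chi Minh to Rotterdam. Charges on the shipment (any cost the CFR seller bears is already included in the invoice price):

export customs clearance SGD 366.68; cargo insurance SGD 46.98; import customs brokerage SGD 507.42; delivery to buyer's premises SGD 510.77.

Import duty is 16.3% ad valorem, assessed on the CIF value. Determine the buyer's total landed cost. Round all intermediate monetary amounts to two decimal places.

Total landed cost: SGD 76110.58

CFR: the seller pays costs through ocean freight to the destination port, but not insurance.
Already in the invoice (seller's account under CFR): export clearance — exclude.
CIF value = CFR price + insurance = 64520.85 + 46.98 = 64567.83
Import duty = 64567.83 × 16.3% = 10524.56
Buyer bears: insurance 46.98 + brokerage 507.42 + delivery 510.77 + duty 10524.56 = 11589.73
Landed cost = invoice 64520.85 + 11589.73 = 76110.58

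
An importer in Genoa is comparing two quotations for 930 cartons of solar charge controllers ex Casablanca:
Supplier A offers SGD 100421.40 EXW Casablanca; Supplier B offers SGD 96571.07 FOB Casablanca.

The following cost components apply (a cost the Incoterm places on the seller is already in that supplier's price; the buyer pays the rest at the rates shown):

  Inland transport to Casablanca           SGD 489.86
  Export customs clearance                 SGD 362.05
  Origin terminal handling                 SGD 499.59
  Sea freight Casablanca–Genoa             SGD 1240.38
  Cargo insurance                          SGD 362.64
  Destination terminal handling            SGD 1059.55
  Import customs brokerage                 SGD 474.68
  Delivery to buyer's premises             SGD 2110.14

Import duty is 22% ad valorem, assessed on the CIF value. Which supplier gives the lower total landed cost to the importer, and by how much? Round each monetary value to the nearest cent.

Supplier B is cheaper by SGD 6346.23

Supplier A (EXW):
CIF value = EXW price + inland to port + export clearance + origin terminal + freight + insurance = 100421.40 + 489.86 + 362.05 + 499.59 + 1240.38 + 362.64 = 103375.92
Import duty = 103375.92 × 22% = 22742.70
Buyer bears (A): 489.86 + 362.05 + 499.59 + 1240.38 + 362.64 + 1059.55 + 474.68 + 2110.14 = 6598.89
Landed cost (A) = invoice 100421.40 + 6598.89 + duty 22742.70 = 129762.99
Supplier B (FOB):
CIF value = FOB price + freight + insurance = 96571.07 + 1240.38 + 362.64 = 98174.09
Import duty = 98174.09 × 22% = 21598.30
Buyer bears (B): 1240.38 + 362.64 + 1059.55 + 474.68 + 2110.14 = 5247.39
Landed cost (B) = invoice 96571.07 + 5247.39 + duty 21598.30 = 123416.76
Difference = |129762.99 − 123416.76| = 6346.23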